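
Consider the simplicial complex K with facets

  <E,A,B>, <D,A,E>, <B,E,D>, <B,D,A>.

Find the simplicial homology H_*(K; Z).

Fix the vertex order A < B < D < E and write every simplex with vertices in increasing order. Then dim K = 2 and the simplices of K are:

  0-simplices (4): A, B, D, E
  1-simplices (6): AB, AD, AE, BD, BE, DE
  2-simplices (4): ABD, ABE, ADE, BDE

Hence C_0 ≅ Z^4, C_1 ≅ Z^6, C_2 ≅ Z^4.

Boundary ∂_1: C_1 → C_0 is given by ∂[p,q] = [q] − [p].
As a 4×6 matrix over Z this has rank 3, with invariant factors (1,1,1).

∂_2: C_2 → C_1 acts by ∂[p,q,r] = [q,r] − [p,r] + [p,q]. For instance
  ∂BDE = DE − BE + BD,
  ∂ADE = DE − AE + AD.
This gives a 6×4 integer matrix of rank 3; reducing to Smith normal form yields diagonal entries (1,1,1).

Computing H_k = (kernel of ∂_k) / (image of ∂_{k+1}):

  H_0: rank C_0 − rank ∂_1 = 4 − 3 = 1, and the invariant factors of ∂_1 are all 1, so H_0 ≅ Z.
  H_1: rank ker ∂_1 − rank ∂_2 = (6 − 3) − 3 = 0, and the invariant factors of ∂_2 are all 1, so H_1 ≅ 0.
  H_2: rank ker ∂_2 − rank ∂_3 = (4 − 3) − 0 = 1, and there is no ∂_3, so H_2 ≅ Z.

As a check, the Euler characteristic is 4 − 6 + 4 = 2, which agrees with 1 − 0 + 1 = 2.

H_0 ≅ Z,  H_1 = 0,  H_2 ≅ Z.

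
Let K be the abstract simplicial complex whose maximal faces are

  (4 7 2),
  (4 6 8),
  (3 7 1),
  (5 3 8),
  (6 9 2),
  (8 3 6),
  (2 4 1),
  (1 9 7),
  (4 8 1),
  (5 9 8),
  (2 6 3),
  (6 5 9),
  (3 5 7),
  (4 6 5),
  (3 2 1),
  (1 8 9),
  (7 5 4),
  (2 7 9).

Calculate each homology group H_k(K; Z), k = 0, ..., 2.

H_0 ≅ Z,  H_1 ≅ Z ⊕ Z/2,  H_2 = 0.

K has 9 vertices, 27 edges, 18 triangles.
rank ∂_0 = 0, rank ∂_1 = 8 ⇒ b_0 = 9 − 0 − 8 = 1; all invariant factors of ∂_1 are 1 so no torsion. So H_0 = Z.
rank ∂_1 = 8, rank ∂_2 = 18 ⇒ b_1 = 27 − 8 − 18 = 1; ∂_2 has invariant factor(s) [2] giving torsion. So H_1 = Z ⊕ Z/2.
rank ∂_2 = 18, rank ∂_3 = 0 ⇒ b_2 = 18 − 18 − 0 = 0. So H_2 = 0.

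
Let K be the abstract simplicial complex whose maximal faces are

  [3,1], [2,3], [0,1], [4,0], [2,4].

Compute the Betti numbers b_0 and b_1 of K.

b_0 = 1, b_1 = 1.

Take the total order 0 < 1 < 2 < 3 < 4 on the vertex set. Then K (dimension 1) consists of the simplices:

  0-simplices (5): [0], [1], [2], [3], [4]
  1-simplices (5): [0,1], [0,4], [1,3], [2,3], [2,4]

so the chain groups are C_0 ≅ Z^5, C_1 ≅ Z^5.

Boundary ∂_1: C_1 → C_0 maps an edge to its endpoints' difference, ∂[p,q] = q − p. For instance
  ∂[0,4] = [4] − [0].
The 5×5 boundary matrix has rank 4 and Smith normal form diag(1,1,1,1).

Reading off H_k = ker ∂_k / im ∂_{k+1}:

  H_0: rank C_0 − rank ∂_1 = 5 − 4 = 1, and the invariant factors of ∂_1 are all 1, so H_0 = Z.
  H_1: rank ker ∂_1 − rank ∂_2 = (5 − 4) − 0 = 1, and there is no ∂_2, so H_1 = Z.

Hence the Betti numbers are b_0 = 1, b_1 = 1.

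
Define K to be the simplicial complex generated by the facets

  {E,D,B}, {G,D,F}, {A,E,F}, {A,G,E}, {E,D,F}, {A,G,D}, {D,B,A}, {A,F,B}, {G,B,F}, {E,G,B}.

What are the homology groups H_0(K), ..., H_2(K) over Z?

H_0 = Z,  H_1 = Z_2,  H_2 = 0.

Take the total order A < B < D < E < F < G on the vertex set. Then K (dimension 2) consists of the simplices:

  0-simplices (6): A, B, D, E, F, G
  1-simplices (15): AB, AD, AE, AF, AG, BD, BE, BF, BG, DE, DF, DG, EF, EG, FG
  2-simplices (10): ABD, ABF, ADG, AEF, AEG, BDE, BEG, BFG, DEF, DFG

so the chain groups are C_0 ≅ Z^6, C_1 ≅ Z^15, C_2 ≅ Z^10.

∂_1: C_1 → C_0 sends each edge [p,q] (with p < q) to q − p. For instance
  ∂AD = D − A.
The 6×15 boundary matrix has rank 5 and Smith normal form diag(1,1,1,1,1).

∂_2: C_2 → C_1 sends each 2-simplex [p,q,r] to [q,r] − [p,r] + [p,q]. For instance
  ∂AEF = EF − AF + AE,
  ∂DEF = EF − DF + DE.
As a 15×10 matrix over Z this has rank 10, with invariant factors (1,1,1,1,1,1,1,1,1,2).

Computing H_k = (kernel of ∂_k) / (image of ∂_{k+1}):

  H_0: rank C_0 − rank ∂_1 = 6 − 5 = 1, and the invariant factors of ∂_1 are all 1, so H_0 = Z.
  H_1: rank ker ∂_1 − rank ∂_2 = (15 − 5) − 10 = 0, and ∂_2 has invariant factor 2 > 1, so H_1 = Z_2.
  H_2: rank ker ∂_2 − rank ∂_3 = (10 − 10) − 0 = 0, and there is no ∂_3, so H_2 = 0.

(K is a triangulation of the real projective plane RP^2.)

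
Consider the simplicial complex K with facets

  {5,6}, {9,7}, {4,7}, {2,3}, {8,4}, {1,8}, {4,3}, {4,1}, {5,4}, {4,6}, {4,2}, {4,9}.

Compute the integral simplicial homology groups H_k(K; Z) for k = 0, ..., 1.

H_0 = Z,  H_1 = Z^4.

Fix the vertex order 1 < 2 < 3 < 4 < 5 < 6 < 7 < 8 < 9 and write every simplex with vertices in increasing order. Then dim K = 1 and the simplices of K are:

  0-simplices (9): [1], [2], [3], [4], [5], [6], [7], [8], [9]
  1-simplices (12): [1,4], [1,8], [2,3], [2,4], [3,4], [4,5], [4,6], [4,7], [4,8], [4,9], [5,6], [7,9]

Hence C_0 ≅ Z^9, C_1 ≅ Z^12.

Boundary ∂_1: C_1 → C_0 sends each edge [p,q] (with p < q) to q − p.
The resulting 9×12 matrix has rank 8, and its Smith normal form has invariant factors (1,1,1,1,1,1,1,1).

Reading off H_k = ker ∂_k / im ∂_{k+1}:

  H_0: rank C_0 − rank ∂_1 = 9 − 8 = 1, and the invariant factors of ∂_1 are all 1, so H_0 = Z.
  H_1: rank ker ∂_1 − rank ∂_2 = (12 − 8) − 0 = 4, and there is no ∂_2, so H_1 = Z^4.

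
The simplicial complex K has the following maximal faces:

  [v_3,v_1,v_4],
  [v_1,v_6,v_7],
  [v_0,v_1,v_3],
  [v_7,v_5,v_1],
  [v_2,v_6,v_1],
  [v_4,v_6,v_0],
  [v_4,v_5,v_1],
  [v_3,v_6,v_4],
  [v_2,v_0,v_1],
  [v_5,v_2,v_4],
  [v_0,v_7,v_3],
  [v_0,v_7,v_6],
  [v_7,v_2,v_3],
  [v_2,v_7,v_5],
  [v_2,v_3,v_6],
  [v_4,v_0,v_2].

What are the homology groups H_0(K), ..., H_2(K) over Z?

H_0 = Z,  H_1 = Z^2,  H_2 = Z.

We work with the vertex ordering v_0 < v_1 < v_2 < v_3 < v_4 < v_5 < v_6 < v_7. The simplices of K, each written with vertices in increasing order, are:

  0-simplices (8): [v_0], [v_1], [v_2], [v_3], [v_4], [v_5], [v_6], [v_7]
  1-simplices (24): (24 of them)
  2-simplices (16): (16 of them)

giving chain groups C_0 ≅ Z^8, C_1 ≅ Z^24, C_2 ≅ Z^16.

∂_1: C_1 → C_0 is given by ∂[p,q] = [q] − [p].
The 8×24 boundary matrix has rank 7 and Smith normal form diag(1,1,1,1,1,1,1).

Boundary ∂_2: C_2 → C_1 maps a triangle to the signed sum of its edges. For instance
  ∂[v_1,v_2,v_6] = [v_2,v_6] − [v_1,v_6] + [v_1,v_2],
  ∂[v_2,v_4,v_5] = [v_4,v_5] − [v_2,v_5] + [v_2,v_4].
This gives a 24×16 integer matrix of rank 15; reducing to Smith normal form yields diagonal entries (1,1,1,1,1,1,1,1,1,1,1,1,1,1,1).

From H_k ≅ ker(∂_k) / im(∂_{k+1}) we obtain:

  H_0: rank C_0 − rank ∂_1 = 8 − 7 = 1, and the invariant factors of ∂_1 are all 1, so H_0 = Z.
  H_1: rank ker ∂_1 − rank ∂_2 = (24 − 7) − 15 = 2, and the invariant factors of ∂_2 are all 1, so H_1 = Z^2.
  H_2: rank ker ∂_2 − rank ∂_3 = (16 − 15) − 0 = 1, and there is no ∂_3, so H_2 = Z.

(K is a triangulation of the torus T^2.)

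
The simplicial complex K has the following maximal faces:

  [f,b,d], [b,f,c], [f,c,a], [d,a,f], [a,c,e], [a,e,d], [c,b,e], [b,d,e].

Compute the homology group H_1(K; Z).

H_1 = 0.

We work with the vertex ordering a < b < c < d < e < f. The simplices of K, each written with vertices in increasing order, are:

  0-simplices (6): a, b, c, d, e, f
  1-simplices (12): ac, ad, ae, af, bc, bd, be, bf, ce, cf, de, df
  2-simplices (8): ace, acf, ade, adf, bce, bcf, bde, bdf

Hence C_0 ≅ Z^6, C_1 ≅ Z^12, C_2 ≅ Z^8.

Boundary ∂_1: C_1 → C_0 sends each edge [p,q] (with p < q) to q − p.
As a 6×12 matrix over Z this has rank 5, with invariant factors (1,1,1,1,1).

Boundary ∂_2: C_2 → C_1 maps a triangle to the signed sum of its edges. For instance
  ∂bcf = cf − bf + bc,
  ∂adf = df − af + ad.
This gives a 12×8 integer matrix of rank 7; reducing to Smith normal form yields diagonal entries (1,1,1,1,1,1,1).

From H_k ≅ ker(∂_k) / im(∂_{k+1}) we obtain:

  H_1: rank ker ∂_1 − rank ∂_2 = (12 − 5) − 7 = 0, and the invariant factors of ∂_2 are all 1, so H_1 = 0.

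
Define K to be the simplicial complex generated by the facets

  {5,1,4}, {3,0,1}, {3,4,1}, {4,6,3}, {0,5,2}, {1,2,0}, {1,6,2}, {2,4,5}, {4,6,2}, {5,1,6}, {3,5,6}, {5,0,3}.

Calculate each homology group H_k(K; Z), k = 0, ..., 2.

We work with the vertex ordering 0 < 1 < 2 < 3 < 4 < 5 < 6. The simplices of K, each written with vertices in increasing order, are:

  0-simplices (7): [0], [1], [2], [3], [4], [5], [6]
  1-simplices (18): [0,1], [0,2], [0,3], [0,5], [1,2], [1,3], [1,4], [1,5], [1,6], [2,4], [2,5], [2,6], [3,4], [3,5], [3,6], [4,5], [4,6], [5,6]
  2-simplices (12): [0,1,2], [0,1,3], [0,2,5], [0,3,5], [1,2,6], [1,3,4], [1,4,5], [1,5,6], [2,4,5], [2,4,6], [3,4,6], [3,5,6]

so the chain groups are C_0 ≅ Z^7, C_1 ≅ Z^18, C_2 ≅ Z^12.

∂_1: C_1 → C_0 maps an edge to its endpoints' difference, ∂[p,q] = q − p. For instance
  ∂[3,5] = [5] − [3].
The 7×18 boundary matrix has rank 6 and Smith normal form diag(1,1,1,1,1,1).

Boundary ∂_2: C_2 → C_1 sends each 2-simplex [p,q,r] to [q,r] − [p,r] + [p,q]. For instance
  ∂[0,2,5] = [2,5] − [0,5] + [0,2],
  ∂[3,4,6] = [4,6] − [3,6] + [3,4].
As a 18×12 matrix over Z this has rank 12, with invariant factors (1,1,1,1,1,1,1,1,1,1,1,2).

From H_k ≅ ker(∂_k) / im(∂_{k+1}) we obtain:

  H_0: rank C_0 − rank ∂_1 = 7 − 6 = 1, and the invariant factors of ∂_1 are all 1, so H_0 ≅ Z.
  H_1: rank ker ∂_1 − rank ∂_2 = (18 − 6) − 12 = 0, and ∂_2 has invariant factor 2 > 1, so H_1 ≅ Z/2.
  H_2: rank ker ∂_2 − rank ∂_3 = (12 − 12) − 0 = 0, and there is no ∂_3, so H_2 ≅ 0.

As a check, the Euler characteristic is 7 − 18 + 12 = 1, which agrees with 1 − 0 + 0 = 1.

H_0 = Z,  H_1 = Z/2,  H_2 = 0.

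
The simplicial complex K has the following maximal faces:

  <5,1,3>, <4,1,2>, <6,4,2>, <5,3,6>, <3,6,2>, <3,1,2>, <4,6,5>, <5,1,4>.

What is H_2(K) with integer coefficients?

Fix the vertex order 1 < 2 < 3 < 4 < 5 < 6 and write every simplex with vertices in increasing order. Then dim K = 2 and the simplices of K are:

  0-simplices (6): [1], [2], [3], [4], [5], [6]
  1-simplices (12): [1,2], [1,3], [1,4], [1,5], [2,3], [2,4], [2,6], [3,5], [3,6], [4,5], [4,6], [5,6]
  2-simplices (8): [1,2,3], [1,2,4], [1,3,5], [1,4,5], [2,3,6], [2,4,6], [3,5,6], [4,5,6]

giving chain groups C_0 ≅ Z^6, C_1 ≅ Z^12, C_2 ≅ Z^8.

Boundary ∂_1: C_1 → C_0 sends each edge [p,q] (with p < q) to q − p.
The 6×12 boundary matrix has rank 5 and Smith normal form diag(1,1,1,1,1).

∂_2: C_2 → C_1 sends each 2-simplex [p,q,r] to [q,r] − [p,r] + [p,q]. For instance
  ∂[2,3,6] = [3,6] − [2,6] + [2,3],
  ∂[2,4,6] = [4,6] − [2,6] + [2,4].
This gives a 12×8 integer matrix of rank 7; reducing to Smith normal form yields diagonal entries (1,1,1,1,1,1,1).

Computing H_k = (kernel of ∂_k) / (image of ∂_{k+1}):

  H_2: rank ker ∂_2 − rank ∂_3 = (8 − 7) − 0 = 1, and there is no ∂_3, so H_2 = Z.

H_2 ≅ Z.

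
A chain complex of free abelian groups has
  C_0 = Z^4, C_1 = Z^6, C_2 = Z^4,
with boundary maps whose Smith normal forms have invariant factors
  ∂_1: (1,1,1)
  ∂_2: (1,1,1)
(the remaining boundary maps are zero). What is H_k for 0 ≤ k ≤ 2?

H_0 ≅ Z,  H_1 = 0,  H_2 ≅ Z.

H_0: b_0 = 4 − 0 − 3 = 1; torsion from ∂_1 factors > 1: none. So H_0 ≅ Z.
H_1: b_1 = 6 − 3 − 3 = 0; torsion from ∂_2 factors > 1: none. So H_1 ≅ 0.
H_2: b_2 = 4 − 3 − 0 = 1; torsion from ∂_3 factors > 1: none. So H_2 ≅ Z.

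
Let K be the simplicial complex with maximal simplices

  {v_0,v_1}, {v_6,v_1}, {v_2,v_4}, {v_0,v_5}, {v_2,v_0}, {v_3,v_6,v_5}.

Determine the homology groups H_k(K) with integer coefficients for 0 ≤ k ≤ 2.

H_0 ≅ Z,  H_1 ≅ Z,  H_2 = 0.

Fix the vertex order v_0 < v_1 < v_2 < v_3 < v_4 < v_5 < v_6 and write every simplex with vertices in increasing order. Then dim K = 2 and the simplices of K are:

  0-simplices (7): [v_0], [v_1], [v_2], [v_3], [v_4], [v_5], [v_6]
  1-simplices (8): [v_0,v_1], [v_0,v_2], [v_0,v_5], [v_1,v_6], [v_2,v_4], [v_3,v_5], [v_3,v_6], [v_5,v_6]
  2-simplices (1): [v_3,v_5,v_6]

so the chain groups are C_0 ≅ Z^7, C_1 ≅ Z^8, C_2 ≅ Z^1.

The boundary map ∂_1: C_1 → C_0 is given by ∂[p,q] = [q] − [p]. For instance
  ∂[v_2,v_4] = [v_4] − [v_2].
The 7×8 boundary matrix has rank 6 and Smith normal form diag(1,1,1,1,1,1).

∂_2: C_2 → C_1 sends each 2-simplex [p,q,r] to [q,r] − [p,r] + [p,q]. For instance
  ∂[v_3,v_5,v_6] = [v_5,v_6] − [v_3,v_6] + [v_3,v_5].
The resulting 8×1 matrix has rank 1, and its Smith normal form has invariant factors (1).

Now H_k = ker ∂_k / im ∂_{k+1}, so:

  H_0: rank C_0 − rank ∂_1 = 7 − 6 = 1, and the invariant factors of ∂_1 are all 1, so H_0 ≅ Z.
  H_1: rank ker ∂_1 − rank ∂_2 = (8 − 6) − 1 = 1, and the invariant factors of ∂_2 are all 1, so H_1 ≅ Z.
  H_2: rank ker ∂_2 − rank ∂_3 = (1 − 1) − 0 = 0, and there is no ∂_3, so H_2 ≅ 0.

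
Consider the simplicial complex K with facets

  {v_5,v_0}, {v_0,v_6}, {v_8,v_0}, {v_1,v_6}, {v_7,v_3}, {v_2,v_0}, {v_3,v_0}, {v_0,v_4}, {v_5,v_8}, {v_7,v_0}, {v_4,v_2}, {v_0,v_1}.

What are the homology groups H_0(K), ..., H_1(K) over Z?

Fix the vertex order v_0 < v_1 < v_2 < v_3 < v_4 < v_5 < v_6 < v_7 < v_8 and write every simplex with vertices in increasing order. Then dim K = 1 and the simplices of K are:

  0-simplices (9): [v_0], [v_1], [v_2], [v_3], [v_4], [v_5], [v_6], [v_7], [v_8]
  1-simplices (12): [v_0,v_1], [v_0,v_2], [v_0,v_3], [v_0,v_4], [v_0,v_5], [v_0,v_6], [v_0,v_7], [v_0,v_8], [v_1,v_6], [v_2,v_4], [v_3,v_7], [v_5,v_8]

so the chain groups are C_0 ≅ Z^9, C_1 ≅ Z^12.

∂_1: C_1 → C_0 is given by ∂[p,q] = [q] − [p]. For instance
  ∂[v_3,v_7] = [v_7] − [v_3].
As a 9×12 matrix over Z this has rank 8, with invariant factors (1,1,1,1,1,1,1,1).

Now H_k = ker ∂_k / im ∂_{k+1}, so:

  H_0: rank C_0 − rank ∂_1 = 9 − 8 = 1, and the invariant factors of ∂_1 are all 1, so H_0 ≅ Z.
  H_1: rank ker ∂_1 − rank ∂_2 = (12 − 8) − 0 = 4, and there is no ∂_2, so H_1 ≅ Z^4.

H_0 = Z,  H_1 = Z^4.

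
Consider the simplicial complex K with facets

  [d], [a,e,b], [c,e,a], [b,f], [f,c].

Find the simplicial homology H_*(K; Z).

H_0 ≅ Z^2,  H_1 ≅ Z,  H_2 = 0.

We work with the vertex ordering a < b < c < d < e < f. The simplices of K, each written with vertices in increasing order, are:

  0-simplices (6): a, b, c, d, e, f
  1-simplices (7): ab, ac, ae, be, bf, ce, cf
  2-simplices (2): abe, ace

giving chain groups C_0 ≅ Z^6, C_1 ≅ Z^7, C_2 ≅ Z^2.

The boundary map ∂_1: C_1 → C_0 maps an edge to its endpoints' difference, ∂[p,q] = q − p.
The resulting 6×7 matrix has rank 4, and its Smith normal form has invariant factors (1,1,1,1).

Boundary ∂_2: C_2 → C_1 acts by ∂[p,q,r] = [q,r] − [p,r] + [p,q]. For instance
  ∂ace = ce − ae + ac,
  ∂abe = be − ae + ab.
This gives a 7×2 integer matrix of rank 2; reducing to Smith normal form yields diagonal entries (1,1).

From H_k ≅ ker(∂_k) / im(∂_{k+1}) we obtain:

  H_0: rank C_0 − rank ∂_1 = 6 − 4 = 2, and the invariant factors of ∂_1 are all 1, so H_0 = Z^2.
  H_1: rank ker ∂_1 − rank ∂_2 = (7 − 4) − 2 = 1, and the invariant factors of ∂_2 are all 1, so H_1 = Z.
  H_2: rank ker ∂_2 − rank ∂_3 = (2 − 2) − 0 = 0, and there is no ∂_3, so H_2 = 0.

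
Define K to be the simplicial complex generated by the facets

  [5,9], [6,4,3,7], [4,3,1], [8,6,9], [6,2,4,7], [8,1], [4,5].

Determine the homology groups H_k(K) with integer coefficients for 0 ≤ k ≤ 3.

H_0 ≅ Z,  H_1 ≅ Z^2,  H_2 = 0,  H_3 = 0.

K has 9 vertices, 17 edges, 9 triangles, 2 3-simplices.
rank ∂_0 = 0, rank ∂_1 = 8 ⇒ b_0 = 9 − 0 − 8 = 1; all invariant factors of ∂_1 are 1 so no torsion. So H_0 ≅ Z.
rank ∂_1 = 8, rank ∂_2 = 7 ⇒ b_1 = 17 − 8 − 7 = 2; all invariant factors of ∂_2 are 1 so no torsion. So H_1 ≅ Z^2.
rank ∂_2 = 7, rank ∂_3 = 2 ⇒ b_2 = 9 − 7 − 2 = 0; all invariant factors of ∂_3 are 1 so no torsion. So H_2 ≅ 0.
rank ∂_3 = 2, rank ∂_4 = 0 ⇒ b_3 = 2 − 2 − 0 = 0. So H_3 ≅ 0.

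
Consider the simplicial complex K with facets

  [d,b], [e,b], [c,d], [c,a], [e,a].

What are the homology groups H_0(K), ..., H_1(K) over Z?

We work with the vertex ordering a < b < c < d < e. The simplices of K, each written with vertices in increasing order, are:

  0-simplices (5): a, b, c, d, e
  1-simplices (5): ac, ae, bd, be, cd

so the chain groups are C_0 ≅ Z^5, C_1 ≅ Z^5.

The boundary map ∂_1: C_1 → C_0 sends each edge [p,q] (with p < q) to q − p. For instance
  ∂ac = c − a.
This gives a 5×5 integer matrix of rank 4; reducing to Smith normal form yields diagonal entries (1,1,1,1).

Computing H_k = (kernel of ∂_k) / (image of ∂_{k+1}):

  H_0: rank C_0 − rank ∂_1 = 5 − 4 = 1, and the invariant factors of ∂_1 are all 1, so H_0 = Z.
  H_1: rank ker ∂_1 − rank ∂_2 = (5 − 4) − 0 = 1, and there is no ∂_2, so H_1 = Z.

As a check, the Euler characteristic is 5 − 5 = 0, which agrees with 1 − 1 = 0.

H_0 = Z,  H_1 = Z.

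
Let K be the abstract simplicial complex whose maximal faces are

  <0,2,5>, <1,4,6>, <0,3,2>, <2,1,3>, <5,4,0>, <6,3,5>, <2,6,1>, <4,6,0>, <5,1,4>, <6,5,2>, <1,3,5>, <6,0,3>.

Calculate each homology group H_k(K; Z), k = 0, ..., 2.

Order the vertices as 0 < 1 < 2 < 3 < 4 < 5 < 6. Listing each simplex with vertices in this order, K has dimension 2 with simplices:

  0-simplices (7): [0], [1], [2], [3], [4], [5], [6]
  1-simplices (18): [0,2], [0,3], [0,4], [0,5], [0,6], [1,2], [1,3], [1,4], [1,5], [1,6], [2,3], [2,5], [2,6], [3,5], [3,6], [4,5], [4,6], [5,6]
  2-simplices (12): [0,2,3], [0,2,5], [0,3,6], [0,4,5], [0,4,6], [1,2,3], [1,2,6], [1,3,5], [1,4,5], [1,4,6], [2,5,6], [3,5,6]

Hence C_0 ≅ Z^7, C_1 ≅ Z^18, C_2 ≅ Z^12.

Boundary ∂_1: C_1 → C_0 is given by ∂[p,q] = [q] − [p]. For instance
  ∂[0,6] = [6] − [0].
The resulting 7×18 matrix has rank 6, and its Smith normal form has invariant factors (1,1,1,1,1,1).

∂_2: C_2 → C_1 acts by ∂[p,q,r] = [q,r] − [p,r] + [p,q]. For instance
  ∂[2,5,6] = [5,6] − [2,6] + [2,5],
  ∂[1,4,5] = [4,5] − [1,5] + [1,4].
The 18×12 boundary matrix has rank 12 and Smith normal form diag(1,1,1,1,1,1,1,1,1,1,1,2).

Now H_k = ker ∂_k / im ∂_{k+1}, so:

  H_0: rank C_0 − rank ∂_1 = 7 − 6 = 1, and the invariant factors of ∂_1 are all 1, so H_0 = Z.
  H_1: rank ker ∂_1 − rank ∂_2 = (18 − 6) − 12 = 0, and ∂_2 has invariant factor 2 > 1, so H_1 = Z/2.
  H_2: rank ker ∂_2 − rank ∂_3 = (12 − 12) − 0 = 0, and there is no ∂_3, so H_2 = 0.

(K is a triangulation of the real projective plane RP^2.)

H_0 = Z,  H_1 = Z/2,  H_2 = 0.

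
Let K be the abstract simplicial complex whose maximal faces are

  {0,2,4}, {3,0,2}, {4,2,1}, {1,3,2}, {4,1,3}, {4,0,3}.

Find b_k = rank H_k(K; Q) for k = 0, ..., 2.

b_0 = 1, b_1 = 0, b_2 = 1.

We work with the vertex ordering 0 < 1 < 2 < 3 < 4. The simplices of K, each written with vertices in increasing order, are:

  0-simplices (5): [0], [1], [2], [3], [4]
  1-simplices (9): [0,2], [0,3], [0,4], [1,2], [1,3], [1,4], [2,3], [2,4], [3,4]
  2-simplices (6): [0,2,3], [0,2,4], [0,3,4], [1,2,3], [1,2,4], [1,3,4]

giving chain groups C_0 ≅ Z^5, C_1 ≅ Z^9, C_2 ≅ Z^6.

Boundary ∂_1: C_1 → C_0 is given by ∂[p,q] = [q] − [p]. For instance
  ∂[0,3] = [3] − [0].
The 5×9 boundary matrix has rank 4 and Smith normal form diag(1,1,1,1).

The boundary map ∂_2: C_2 → C_1 acts by ∂[p,q,r] = [q,r] − [p,r] + [p,q]. For instance
  ∂[1,2,4] = [2,4] − [1,4] + [1,2],
  ∂[1,2,3] = [2,3] − [1,3] + [1,2].
The 9×6 boundary matrix has rank 5 and Smith normal form diag(1,1,1,1,1).

Computing H_k = (kernel of ∂_k) / (image of ∂_{k+1}):

  H_0: rank C_0 − rank ∂_1 = 5 − 4 = 1, and the invariant factors of ∂_1 are all 1, so H_0 = Z.
  H_1: rank ker ∂_1 − rank ∂_2 = (9 − 4) − 5 = 0, and the invariant factors of ∂_2 are all 1, so H_1 = 0.
  H_2: rank ker ∂_2 − rank ∂_3 = (6 − 5) − 0 = 1, and there is no ∂_3, so H_2 = Z.

As a check, the Euler characteristic is 5 − 9 + 6 = 2, which agrees with 1 − 0 + 1 = 2.

Hence the Betti numbers are b_0 = 1, b_1 = 0, b_2 = 1.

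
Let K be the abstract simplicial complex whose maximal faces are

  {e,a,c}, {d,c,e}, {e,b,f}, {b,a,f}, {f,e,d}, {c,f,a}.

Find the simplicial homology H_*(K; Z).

H_0 = Z,  H_1 = Z,  H_2 = 0.

Order the vertices as a < b < c < d < e < f. Listing each simplex with vertices in this order, K has dimension 2 with simplices:

  0-simplices (6): a, b, c, d, e, f
  1-simplices (12): ab, ac, ae, af, be, bf, cd, ce, cf, de, df, ef
  2-simplices (6): abf, ace, acf, bef, cde, def

Hence C_0 ≅ Z^6, C_1 ≅ Z^12, C_2 ≅ Z^6.

The boundary map ∂_1: C_1 → C_0 sends each edge [p,q] (with p < q) to q − p. For instance
  ∂de = e − d.
As a 6×12 matrix over Z this has rank 5, with invariant factors (1,1,1,1,1).

The boundary map ∂_2: C_2 → C_1 maps a triangle to the signed sum of its edges. For instance
  ∂ace = ce − ae + ac,
  ∂acf = cf − af + ac.
The 12×6 boundary matrix has rank 6 and Smith normal form diag(1,1,1,1,1,1).

From H_k ≅ ker(∂_k) / im(∂_{k+1}) we obtain:

  H_0: rank C_0 − rank ∂_1 = 6 − 5 = 1, and the invariant factors of ∂_1 are all 1, so H_0 ≅ Z.
  H_1: rank ker ∂_1 − rank ∂_2 = (12 − 5) − 6 = 1, and the invariant factors of ∂_2 are all 1, so H_1 ≅ Z.
  H_2: rank ker ∂_2 − rank ∂_3 = (6 − 6) − 0 = 0, and there is no ∂_3, so H_2 ≅ 0.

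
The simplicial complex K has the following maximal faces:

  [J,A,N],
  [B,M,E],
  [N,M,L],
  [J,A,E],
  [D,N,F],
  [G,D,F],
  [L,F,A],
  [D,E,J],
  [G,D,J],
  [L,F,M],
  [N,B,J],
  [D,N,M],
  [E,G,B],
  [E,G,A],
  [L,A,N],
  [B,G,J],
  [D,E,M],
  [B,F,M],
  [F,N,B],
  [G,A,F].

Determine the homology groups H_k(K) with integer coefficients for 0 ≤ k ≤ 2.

Order the vertices as A < B < D < E < F < G < J < L < M < N. Listing each simplex with vertices in this order, K has dimension 2 with simplices:

  0-simplices (10): A, B, D, E, F, G, J, L, M, N
  1-simplices (30): AE, AF, AG, AJ, AL, AN, BE, BF, BG, BJ, BM, BN, DE, DF, DG, DJ, DM, DN, EG, EJ, EM, FG, FL, FM, FN, GJ, JN, LM, LN, MN
  2-simplices (20): AEG, AEJ, AFG, AFL, AJN, ALN, BEG, BEM, BFM, BFN, BGJ, BJN, DEJ, DEM, DFG, DFN, DGJ, DMN, FLM, LMN

so the chain groups are C_0 ≅ Z^10, C_1 ≅ Z^30, C_2 ≅ Z^20.

Boundary ∂_1: C_1 → C_0 maps an edge to its endpoints' difference, ∂[p,q] = q − p.
The resulting 10×30 matrix has rank 9, and its Smith normal form has invariant factors (1,1,1,1,1,1,1,1,1).

The boundary map ∂_2: C_2 → C_1 sends each 2-simplex [p,q,r] to [q,r] − [p,r] + [p,q]. For instance
  ∂BJN = JN − BN + BJ,
  ∂LMN = MN − LN + LM.
The 30×20 boundary matrix has rank 20 and Smith normal form diag(1,1,1,1,1,1,1,1,1,1,1,1,1,1,1,1,1,1,1,2).

Now H_k = ker ∂_k / im ∂_{k+1}, so:

  H_0: rank C_0 − rank ∂_1 = 10 − 9 = 1, and the invariant factors of ∂_1 are all 1, so H_0 ≅ Z.
  H_1: rank ker ∂_1 − rank ∂_2 = (30 − 9) − 20 = 1, and ∂_2 has invariant factor 2 > 1, so H_1 ≅ Z ⊕ Z/2.
  H_2: rank ker ∂_2 − rank ∂_3 = (20 − 20) − 0 = 0, and there is no ∂_3, so H_2 ≅ 0.

H_0 ≅ Z,  H_1 ≅ Z ⊕ Z/2,  H_2 = 0.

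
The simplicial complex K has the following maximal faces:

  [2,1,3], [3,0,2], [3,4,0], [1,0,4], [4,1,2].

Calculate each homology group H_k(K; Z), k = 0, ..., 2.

K has 5 vertices, 10 edges, 5 triangles.
rank ∂_0 = 0, rank ∂_1 = 4 ⇒ b_0 = 5 − 0 − 4 = 1; all invariant factors of ∂_1 are 1 so no torsion. So H_0 ≅ Z.
rank ∂_1 = 4, rank ∂_2 = 5 ⇒ b_1 = 10 − 4 − 5 = 1; all invariant factors of ∂_2 are 1 so no torsion. So H_1 ≅ Z.
rank ∂_2 = 5, rank ∂_3 = 0 ⇒ b_2 = 5 − 5 − 0 = 0. So H_2 ≅ 0.

H_0 = Z,  H_1 = Z,  H_2 = 0.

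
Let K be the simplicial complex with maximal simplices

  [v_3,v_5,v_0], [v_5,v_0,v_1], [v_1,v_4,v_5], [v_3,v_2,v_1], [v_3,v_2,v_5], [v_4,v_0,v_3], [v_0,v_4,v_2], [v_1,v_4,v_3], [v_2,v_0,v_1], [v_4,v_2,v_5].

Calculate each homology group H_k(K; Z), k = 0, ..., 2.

We work with the vertex ordering v_0 < v_1 < v_2 < v_3 < v_4 < v_5. The simplices of K, each written with vertices in increasing order, are:

  0-simplices (6): [v_0], [v_1], [v_2], [v_3], [v_4], [v_5]
  1-simplices (15): (15 of them)
  2-simplices (10): [v_0,v_1,v_2], [v_0,v_1,v_5], [v_0,v_2,v_4], [v_0,v_3,v_4], [v_0,v_3,v_5], [v_1,v_2,v_3], [v_1,v_3,v_4], [v_1,v_4,v_5], [v_2,v_3,v_5], [v_2,v_4,v_5]

Hence C_0 ≅ Z^6, C_1 ≅ Z^15, C_2 ≅ Z^10.

∂_1: C_1 → C_0 is given by ∂[p,q] = [q] − [p]. For instance
  ∂[v_0,v_4] = [v_4] − [v_0].
The 6×15 boundary matrix has rank 5 and Smith normal form diag(1,1,1,1,1).

The boundary map ∂_2: C_2 → C_1 acts by ∂[p,q,r] = [q,r] − [p,r] + [p,q]. For instance
  ∂[v_1,v_3,v_4] = [v_3,v_4] − [v_1,v_4] + [v_1,v_3],
  ∂[v_0,v_2,v_4] = [v_2,v_4] − [v_0,v_4] + [v_0,v_2].
This gives a 15×10 integer matrix of rank 10; reducing to Smith normal form yields diagonal entries (1,1,1,1,1,1,1,1,1,2).

From H_k ≅ ker(∂_k) / im(∂_{k+1}) we obtain:

  H_0: rank C_0 − rank ∂_1 = 6 − 5 = 1, and the invariant factors of ∂_1 are all 1, so H_0 = Z.
  H_1: rank ker ∂_1 − rank ∂_2 = (15 − 5) − 10 = 0, and ∂_2 has invariant factor 2 > 1, so H_1 = Z_2.
  H_2: rank ker ∂_2 − rank ∂_3 = (10 − 10) − 0 = 0, and there is no ∂_3, so H_2 = 0.

As a check, the Euler characteristic is 6 − 15 + 10 = 1, which agrees with 1 − 0 + 0 = 1.

H_0 ≅ Z,  H_1 ≅ Z_2,  H_2 = 0.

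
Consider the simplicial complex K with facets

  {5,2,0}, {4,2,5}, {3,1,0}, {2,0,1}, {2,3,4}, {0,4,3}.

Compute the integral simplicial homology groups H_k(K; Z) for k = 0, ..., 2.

Take the total order 0 < 1 < 2 < 3 < 4 < 5 on the vertex set. Then K (dimension 2) consists of the simplices:

  0-simplices (6): [0], [1], [2], [3], [4], [5]
  1-simplices (12): [0,1], [0,2], [0,3], [0,4], [0,5], [1,2], [1,3], [2,3], [2,4], [2,5], [3,4], [4,5]
  2-simplices (6): [0,1,2], [0,1,3], [0,2,5], [0,3,4], [2,3,4], [2,4,5]

so the chain groups are C_0 ≅ Z^6, C_1 ≅ Z^12, C_2 ≅ Z^6.

The boundary map ∂_1: C_1 → C_0 is given by ∂[p,q] = [q] − [p].
As a 6×12 matrix over Z this has rank 5, with invariant factors (1,1,1,1,1).

The boundary map ∂_2: C_2 → C_1 acts by ∂[p,q,r] = [q,r] − [p,r] + [p,q]. For instance
  ∂[0,1,3] = [1,3] − [0,3] + [0,1],
  ∂[0,3,4] = [3,4] − [0,4] + [0,3].
This gives a 12×6 integer matrix of rank 6; reducing to Smith normal form yields diagonal entries (1,1,1,1,1,1).

Reading off H_k = ker ∂_k / im ∂_{k+1}:

  H_0: rank C_0 − rank ∂_1 = 6 − 5 = 1, and the invariant factors of ∂_1 are all 1, so H_0 ≅ Z.
  H_1: rank ker ∂_1 − rank ∂_2 = (12 − 5) − 6 = 1, and the invariant factors of ∂_2 are all 1, so H_1 ≅ Z.
  H_2: rank ker ∂_2 − rank ∂_3 = (6 − 6) − 0 = 0, and there is no ∂_3, so H_2 ≅ 0.

As a check, the Euler characteristic is 6 − 12 + 6 = 0, which agrees with 1 − 1 + 0 = 0.

H_0 = Z,  H_1 = Z,  H_2 = 0.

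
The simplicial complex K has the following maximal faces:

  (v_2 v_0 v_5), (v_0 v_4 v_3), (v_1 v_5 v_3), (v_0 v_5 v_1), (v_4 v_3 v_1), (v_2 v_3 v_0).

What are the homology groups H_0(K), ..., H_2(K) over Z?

H_0 = Z,  H_1 = Z,  H_2 = 0.

We work with the vertex ordering v_0 < v_1 < v_2 < v_3 < v_4 < v_5. The simplices of K, each written with vertices in increasing order, are:

  0-simplices (6): [v_0], [v_1], [v_2], [v_3], [v_4], [v_5]
  1-simplices (12): [v_0,v_1], [v_0,v_2], [v_0,v_3], [v_0,v_4], [v_0,v_5], [v_1,v_3], [v_1,v_4], [v_1,v_5], [v_2,v_3], [v_2,v_5], [v_3,v_4], [v_3,v_5]
  2-simplices (6): [v_0,v_1,v_5], [v_0,v_2,v_3], [v_0,v_2,v_5], [v_0,v_3,v_4], [v_1,v_3,v_4], [v_1,v_3,v_5]

so the chain groups are C_0 ≅ Z^6, C_1 ≅ Z^12, C_2 ≅ Z^6.

Boundary ∂_1: C_1 → C_0 is given by ∂[p,q] = [q] − [p].
The 6×12 boundary matrix has rank 5 and Smith normal form diag(1,1,1,1,1).

The boundary map ∂_2: C_2 → C_1 maps a triangle to the signed sum of its edges. For instance
  ∂[v_1,v_3,v_4] = [v_3,v_4] − [v_1,v_4] + [v_1,v_3],
  ∂[v_1,v_3,v_5] = [v_3,v_5] − [v_1,v_5] + [v_1,v_3].
The 12×6 boundary matrix has rank 6 and Smith normal form diag(1,1,1,1,1,1).

Now H_k = ker ∂_k / im ∂_{k+1}, so:

  H_0: rank C_0 − rank ∂_1 = 6 − 5 = 1, and the invariant factors of ∂_1 are all 1, so H_0 ≅ Z.
  H_1: rank ker ∂_1 − rank ∂_2 = (12 − 5) − 6 = 1, and the invariant factors of ∂_2 are all 1, so H_1 ≅ Z.
  H_2: rank ker ∂_2 − rank ∂_3 = (6 − 6) − 0 = 0, and there is no ∂_3, so H_2 ≅ 0.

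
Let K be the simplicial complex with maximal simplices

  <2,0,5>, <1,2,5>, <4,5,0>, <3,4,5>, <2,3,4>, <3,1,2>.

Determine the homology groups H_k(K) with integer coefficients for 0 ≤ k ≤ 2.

H_0 ≅ Z,  H_1 ≅ Z,  H_2 = 0.

Fix the vertex order 0 < 1 < 2 < 3 < 4 < 5 and write every simplex with vertices in increasing order. Then dim K = 2 and the simplices of K are:

  0-simplices (6): [0], [1], [2], [3], [4], [5]
  1-simplices (12): [0,2], [0,4], [0,5], [1,2], [1,3], [1,5], [2,3], [2,4], [2,5], [3,4], [3,5], [4,5]
  2-simplices (6): [0,2,5], [0,4,5], [1,2,3], [1,2,5], [2,3,4], [3,4,5]

giving chain groups C_0 ≅ Z^6, C_1 ≅ Z^12, C_2 ≅ Z^6.

∂_1: C_1 → C_0 is given by ∂[p,q] = [q] − [p].
The resulting 6×12 matrix has rank 5, and its Smith normal form has invariant factors (1,1,1,1,1).

The boundary map ∂_2: C_2 → C_1 acts by ∂[p,q,r] = [q,r] − [p,r] + [p,q]. For instance
  ∂[2,3,4] = [3,4] − [2,4] + [2,3],
  ∂[1,2,3] = [2,3] − [1,3] + [1,2].
As a 12×6 matrix over Z this has rank 6, with invariant factors (1,1,1,1,1,1).

Now H_k = ker ∂_k / im ∂_{k+1}, so:

  H_0: rank C_0 − rank ∂_1 = 6 − 5 = 1, and the invariant factors of ∂_1 are all 1, so H_0 = Z.
  H_1: rank ker ∂_1 − rank ∂_2 = (12 − 5) − 6 = 1, and the invariant factors of ∂_2 are all 1, so H_1 = Z.
  H_2: rank ker ∂_2 − rank ∂_3 = (6 − 6) − 0 = 0, and there is no ∂_3, so H_2 = 0.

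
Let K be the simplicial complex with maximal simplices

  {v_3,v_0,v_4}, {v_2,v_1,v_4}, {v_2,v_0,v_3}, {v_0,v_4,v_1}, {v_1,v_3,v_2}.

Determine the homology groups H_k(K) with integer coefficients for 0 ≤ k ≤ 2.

H_0 ≅ Z,  H_1 ≅ Z,  H_2 = 0.

Fix the vertex order v_0 < v_1 < v_2 < v_3 < v_4 and write every simplex with vertices in increasing order. Then dim K = 2 and the simplices of K are:

  0-simplices (5): [v_0], [v_1], [v_2], [v_3], [v_4]
  1-simplices (10): [v_0,v_1], [v_0,v_2], [v_0,v_3], [v_0,v_4], [v_1,v_2], [v_1,v_3], [v_1,v_4], [v_2,v_3], [v_2,v_4], [v_3,v_4]
  2-simplices (5): [v_0,v_1,v_4], [v_0,v_2,v_3], [v_0,v_3,v_4], [v_1,v_2,v_3], [v_1,v_2,v_4]

Hence C_0 ≅ Z^5, C_1 ≅ Z^10, C_2 ≅ Z^5.

The boundary map ∂_1: C_1 → C_0 maps an edge to its endpoints' difference, ∂[p,q] = q − p.
As a 5×10 matrix over Z this has rank 4, with invariant factors (1,1,1,1).

The boundary map ∂_2: C_2 → C_1 acts by ∂[p,q,r] = [q,r] − [p,r] + [p,q]. For instance
  ∂[v_1,v_2,v_3] = [v_2,v_3] − [v_1,v_3] + [v_1,v_2],
  ∂[v_1,v_2,v_4] = [v_2,v_4] − [v_1,v_4] + [v_1,v_2].
As a 10×5 matrix over Z this has rank 5, with invariant factors (1,1,1,1,1).

From H_k ≅ ker(∂_k) / im(∂_{k+1}) we obtain:

  H_0: rank C_0 − rank ∂_1 = 5 − 4 = 1, and the invariant factors of ∂_1 are all 1, so H_0 = Z.
  H_1: rank ker ∂_1 − rank ∂_2 = (10 − 4) − 5 = 1, and the invariant factors of ∂_2 are all 1, so H_1 = Z.
  H_2: rank ker ∂_2 − rank ∂_3 = (5 − 5) − 0 = 0, and there is no ∂_3, so H_2 = 0.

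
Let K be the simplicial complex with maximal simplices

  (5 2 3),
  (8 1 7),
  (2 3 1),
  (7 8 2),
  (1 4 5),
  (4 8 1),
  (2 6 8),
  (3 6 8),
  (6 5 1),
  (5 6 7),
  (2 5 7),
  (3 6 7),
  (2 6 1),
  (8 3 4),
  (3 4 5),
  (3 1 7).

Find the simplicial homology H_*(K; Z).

H_0 ≅ Z,  H_1 ≅ Z^2,  H_2 ≅ Z.

Order the vertices as 1 < 2 < 3 < 4 < 5 < 6 < 7 < 8. Listing each simplex with vertices in this order, K has dimension 2 with simplices:

  0-simplices (8): [1], [2], [3], [4], [5], [6], [7], [8]
  1-simplices (24): (24 of them)
  2-simplices (16): [1,2,3], [1,2,6], [1,3,7], [1,4,5], [1,4,8], [1,5,6], [1,7,8], [2,3,5], [2,5,7], [2,6,8], [2,7,8], [3,4,5], [3,4,8], [3,6,7], [3,6,8], [5,6,7]

Hence C_0 ≅ Z^8, C_1 ≅ Z^24, C_2 ≅ Z^16.

Boundary ∂_1: C_1 → C_0 is given by ∂[p,q] = [q] − [p]. For instance
  ∂[1,8] = [8] − [1].
This gives a 8×24 integer matrix of rank 7; reducing to Smith normal form yields diagonal entries (1,1,1,1,1,1,1).

The boundary map ∂_2: C_2 → C_1 sends each 2-simplex [p,q,r] to [q,r] − [p,r] + [p,q]. For instance
  ∂[1,5,6] = [5,6] − [1,6] + [1,5],
  ∂[2,7,8] = [7,8] − [2,8] + [2,7].
This gives a 24×16 integer matrix of rank 15; reducing to Smith normal form yields diagonal entries (1,1,1,1,1,1,1,1,1,1,1,1,1,1,1).

Reading off H_k = ker ∂_k / im ∂_{k+1}:

  H_0: rank C_0 − rank ∂_1 = 8 − 7 = 1, and the invariant factors of ∂_1 are all 1, so H_0 = Z.
  H_1: rank ker ∂_1 − rank ∂_2 = (24 − 7) − 15 = 2, and the invariant factors of ∂_2 are all 1, so H_1 = Z^2.
  H_2: rank ker ∂_2 − rank ∂_3 = (16 − 15) − 0 = 1, and there is no ∂_3, so H_2 = Z.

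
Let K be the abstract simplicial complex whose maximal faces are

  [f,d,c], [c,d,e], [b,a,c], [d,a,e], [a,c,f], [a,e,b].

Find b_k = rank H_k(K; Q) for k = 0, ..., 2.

We work with the vertex ordering a < b < c < d < e < f. The simplices of K, each written with vertices in increasing order, are:

  0-simplices (6): a, b, c, d, e, f
  1-simplices (12): ab, ac, ad, ae, af, bc, be, cd, ce, cf, de, df
  2-simplices (6): abc, abe, acf, ade, cde, cdf

giving chain groups C_0 ≅ Z^6, C_1 ≅ Z^12, C_2 ≅ Z^6.

∂_1: C_1 → C_0 is given by ∂[p,q] = [q] − [p]. For instance
  ∂bc = c − b.
This gives a 6×12 integer matrix of rank 5; reducing to Smith normal form yields diagonal entries (1,1,1,1,1).

∂_2: C_2 → C_1 acts by ∂[p,q,r] = [q,r] − [p,r] + [p,q]. For instance
  ∂acf = cf − af + ac,
  ∂abc = bc − ac + ab.
The 12×6 boundary matrix has rank 6 and Smith normal form diag(1,1,1,1,1,1).

Reading off H_k = ker ∂_k / im ∂_{k+1}:

  H_0: rank C_0 − rank ∂_1 = 6 − 5 = 1, and the invariant factors of ∂_1 are all 1, so H_0 = Z.
  H_1: rank ker ∂_1 − rank ∂_2 = (12 − 5) − 6 = 1, and the invariant factors of ∂_2 are all 1, so H_1 = Z.
  H_2: rank ker ∂_2 − rank ∂_3 = (6 − 6) − 0 = 0, and there is no ∂_3, so H_2 = 0.

As a check, the Euler characteristic is 6 − 12 + 6 = 0, which agrees with 1 − 1 + 0 = 0.

Hence the Betti numbers are b_0 = 1, b_1 = 1, b_2 = 0.

b_0 = 1, b_1 = 1, b_2 = 0.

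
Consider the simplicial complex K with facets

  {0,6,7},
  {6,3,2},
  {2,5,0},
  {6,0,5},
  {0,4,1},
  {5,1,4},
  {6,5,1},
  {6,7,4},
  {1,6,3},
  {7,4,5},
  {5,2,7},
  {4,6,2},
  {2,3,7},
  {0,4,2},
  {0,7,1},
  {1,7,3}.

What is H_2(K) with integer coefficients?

K has 8 vertices, 24 edges, 16 triangles.
rank ∂_2 = 15, rank ∂_3 = 0 ⇒ b_2 = 16 − 15 − 0 = 1. So H_2 = Z.

H_2 = Z.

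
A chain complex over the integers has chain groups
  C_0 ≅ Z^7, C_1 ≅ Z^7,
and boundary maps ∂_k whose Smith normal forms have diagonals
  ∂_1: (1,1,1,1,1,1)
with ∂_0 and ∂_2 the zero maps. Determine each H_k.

H_0 = Z,  H_1 = Z.

H_0: b_0 = 7 − 0 − 6 = 1; torsion from ∂_1 factors > 1: none. So H_0 = Z.
H_1: b_1 = 7 − 6 − 0 = 1; torsion from ∂_2 factors > 1: none. So H_1 = Z.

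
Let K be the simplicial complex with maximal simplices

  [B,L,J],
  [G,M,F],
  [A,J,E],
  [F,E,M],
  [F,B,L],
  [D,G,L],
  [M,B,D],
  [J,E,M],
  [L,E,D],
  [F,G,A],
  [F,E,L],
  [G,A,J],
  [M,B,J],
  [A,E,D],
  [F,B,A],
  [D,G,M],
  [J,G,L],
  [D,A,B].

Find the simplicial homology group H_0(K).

H_0 = Z.

Order the vertices as A < B < D < E < F < G < J < L < M. Listing each simplex with vertices in this order, K has dimension 2 with simplices:

  0-simplices (9): A, B, D, E, F, G, J, L, M
  1-simplices (27): AB, AD, AE, AF, AG, AJ, BD, BF, BJ, BL, BM, DE, DG, DL, DM, EF, EJ, EL, EM, FG, FL, FM, GJ, GL, GM, JL, JM
  2-simplices (18): ABD, ABF, ADE, AEJ, AFG, AGJ, BDM, BFL, BJL, BJM, DEL, DGL, DGM, EFL, EFM, EJM, FGM, GJL

so the chain groups are C_0 ≅ Z^9, C_1 ≅ Z^27, C_2 ≅ Z^18.

The boundary map ∂_1: C_1 → C_0 maps an edge to its endpoints' difference, ∂[p,q] = q − p. For instance
  ∂EJ = J − E.
The resulting 9×27 matrix has rank 8, and its Smith normal form has invariant factors (1,1,1,1,1,1,1,1).

∂_2: C_2 → C_1 acts by ∂[p,q,r] = [q,r] − [p,r] + [p,q]. For instance
  ∂AGJ = GJ − AJ + AG,
  ∂EFL = FL − EL + EF.
The 27×18 boundary matrix has rank 17 and Smith normal form diag(1,1,1,1,1,1,1,1,1,1,1,1,1,1,1,1,1).

Now H_k = ker ∂_k / im ∂_{k+1}, so:

  H_0: rank C_0 − rank ∂_1 = 9 − 8 = 1, and the invariant factors of ∂_1 are all 1, so H_0 = Z.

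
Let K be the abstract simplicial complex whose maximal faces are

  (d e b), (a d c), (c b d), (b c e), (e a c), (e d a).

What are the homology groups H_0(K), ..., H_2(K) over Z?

Fix the vertex order a < b < c < d < e and write every simplex with vertices in increasing order. Then dim K = 2 and the simplices of K are:

  0-simplices (5): a, b, c, d, e
  1-simplices (9): ac, ad, ae, bc, bd, be, cd, ce, de
  2-simplices (6): acd, ace, ade, bcd, bce, bde

giving chain groups C_0 ≅ Z^5, C_1 ≅ Z^9, C_2 ≅ Z^6.

∂_1: C_1 → C_0 maps an edge to its endpoints' difference, ∂[p,q] = q − p.
As a 5×9 matrix over Z this has rank 4, with invariant factors (1,1,1,1).

The boundary map ∂_2: C_2 → C_1 acts by ∂[p,q,r] = [q,r] − [p,r] + [p,q]. For instance
  ∂ade = de − ae + ad,
  ∂bce = ce − be + bc.
As a 9×6 matrix over Z this has rank 5, with invariant factors (1,1,1,1,1).

Now H_k = ker ∂_k / im ∂_{k+1}, so:

  H_0: rank C_0 − rank ∂_1 = 5 − 4 = 1, and the invariant factors of ∂_1 are all 1, so H_0 ≅ Z.
  H_1: rank ker ∂_1 − rank ∂_2 = (9 − 4) − 5 = 0, and the invariant factors of ∂_2 are all 1, so H_1 ≅ 0.
  H_2: rank ker ∂_2 − rank ∂_3 = (6 − 5) − 0 = 1, and there is no ∂_3, so H_2 ≅ Z.

H_0 = Z,  H_1 = 0,  H_2 = Z.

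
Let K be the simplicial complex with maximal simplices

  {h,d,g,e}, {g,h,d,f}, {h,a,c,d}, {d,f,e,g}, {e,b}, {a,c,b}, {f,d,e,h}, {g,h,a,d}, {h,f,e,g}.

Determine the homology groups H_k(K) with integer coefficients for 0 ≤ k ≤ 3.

Fix the vertex order a < b < c < d < e < f < g < h and write every simplex with vertices in increasing order. Then dim K = 3 and the simplices of K are:

  0-simplices (8): a, b, c, d, e, f, g, h
  1-simplices (19): ab, ac, ad, ag, ah, bc, be, cd, ch, de, df, dg, dh, ef, eg, eh, fg, fh, gh
  2-simplices (17): abc, acd, ach, adg, adh, agh, cdh, def, deg, deh, dfg, dfh, dgh, efg, efh, egh, fgh
  3-simplices (7): acdh, adgh, defg, defh, degh, dfgh, efgh

Hence C_0 ≅ Z^8, C_1 ≅ Z^19, C_2 ≅ Z^17, C_3 ≅ Z^7.

Boundary ∂_1: C_1 → C_0 is given by ∂[p,q] = [q] − [p]. For instance
  ∂df = f − d.
The resulting 8×19 matrix has rank 7, and its Smith normal form has invariant factors (1,1,1,1,1,1,1).

∂_2: C_2 → C_1 sends each 2-simplex [p,q,r] to [q,r] − [p,r] + [p,q]. For instance
  ∂efh = fh − eh + ef,
  ∂dgh = gh − dh + dg.
As a 19×17 matrix over Z this has rank 11, with invariant factors (1,1,1,1,1,1,1,1,1,1,1).

∂_3: C_3 → C_2 sends each 3-simplex σ to the alternating sum Σ_i (−1)^i (σ with its i-th vertex removed). For instance
  ∂degh = egh − dgh + deh − deg,
  ∂defg = efg − dfg + deg − def.
This gives a 17×7 integer matrix of rank 6; reducing to Smith normal form yields diagonal entries (1,1,1,1,1,1).

From H_k ≅ ker(∂_k) / im(∂_{k+1}) we obtain:

  H_0: rank C_0 − rank ∂_1 = 8 − 7 = 1, and the invariant factors of ∂_1 are all 1, so H_0 = Z.
  H_1: rank ker ∂_1 − rank ∂_2 = (19 − 7) − 11 = 1, and the invariant factors of ∂_2 are all 1, so H_1 = Z.
  H_2: rank ker ∂_2 − rank ∂_3 = (17 − 11) − 6 = 0, and the invariant factors of ∂_3 are all 1, so H_2 = 0.
  H_3: rank ker ∂_3 − rank ∂_4 = (7 − 6) − 0 = 1, and there is no ∂_4, so H_3 = Z.

As a check, the Euler characteristic is 8 − 19 + 17 − 7 = -1, which agrees with 1 − 1 + 0 − 1 = -1.

H_0 = Z,  H_1 = Z,  H_2 = 0,  H_3 = Z.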